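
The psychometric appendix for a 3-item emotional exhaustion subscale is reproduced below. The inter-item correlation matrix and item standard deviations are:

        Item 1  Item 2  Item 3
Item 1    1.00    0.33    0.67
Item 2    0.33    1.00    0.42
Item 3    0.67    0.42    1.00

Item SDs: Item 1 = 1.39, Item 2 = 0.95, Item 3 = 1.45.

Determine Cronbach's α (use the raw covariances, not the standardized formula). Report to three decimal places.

α = 0.734

Σσ²ᵢ = 1.39² + 0.95² + 1.45² = 4.9371
Covariances σ_ij = r_ij · s_i · s_j:
  σ(Item 1,Item 2) = 0.33 × 1.39 × 0.95 = 0.4358
  σ(Item 1,Item 3) = 0.67 × 1.39 × 1.45 = 1.3504
  σ(Item 2,Item 3) = 0.42 × 0.95 × 1.45 = 0.5785
σ²_T = Σσ²ᵢ + 2·Σσ_ij = 4.9371 + 2 × 2.3647 = 9.6665
α = (3/2)·(1 − 4.9371/9.6665) = 0.734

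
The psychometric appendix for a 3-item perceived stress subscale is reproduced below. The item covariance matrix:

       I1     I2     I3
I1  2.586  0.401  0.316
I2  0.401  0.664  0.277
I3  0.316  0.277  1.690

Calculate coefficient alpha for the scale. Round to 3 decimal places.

ΣVar(i) = 2.586 + 0.664 + 1.690 = 4.940
Sum of off-diagonal covariances = 0.994
σ²_T = 4.940 + 2 × 0.994 = 6.928
α = (k/(k−1))·(1 − ΣVar(i)/σ²_T) = (3/2)·(1 − 4.940/6.928) = 0.430

coefficient alpha = 0.430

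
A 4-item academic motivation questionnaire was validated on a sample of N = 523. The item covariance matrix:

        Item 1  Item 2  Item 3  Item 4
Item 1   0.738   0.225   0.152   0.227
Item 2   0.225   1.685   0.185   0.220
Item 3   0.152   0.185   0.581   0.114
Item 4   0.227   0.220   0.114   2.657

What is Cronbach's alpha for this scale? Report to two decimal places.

Σσ²ᵢ = 0.738 + 1.685 + 0.581 + 2.657 = 5.661
Sum of the distinct covariances = 1.123
σ²_T = 5.661 + 2 × 1.123 = 7.907
α = (k/(k−1))·(1 − Σσ²ᵢ/σ²_T) = (4/3)·(1 − 5.661/7.907) = 0.38

Cronbach's alpha = 0.38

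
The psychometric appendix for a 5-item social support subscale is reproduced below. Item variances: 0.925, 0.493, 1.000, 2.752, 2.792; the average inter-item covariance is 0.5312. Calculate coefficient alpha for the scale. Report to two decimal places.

α = 0.71

Σσᵢ² = 0.925 + 0.493 + 1.000 + 2.752 + 2.792 = 7.962
Sum of the 10 distinct covariances = 10 × 0.5312 = 5.3120
σ²_total = Σσᵢ² + 2·Σcov = 7.962 + 2 × 5.3120 = 18.5860
α = (5/4)·(1 − 7.962/18.5860) = 0.71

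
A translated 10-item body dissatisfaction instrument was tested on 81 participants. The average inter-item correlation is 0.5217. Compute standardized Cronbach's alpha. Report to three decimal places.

Standardized α = k·r̄ / (1 + (k−1)·r̄) = 10 × 0.5217 / (1 + 9 × 0.5217)
  = 5.2170 / 5.6953 = 0.916

standardized Cronbach's alpha = 0.916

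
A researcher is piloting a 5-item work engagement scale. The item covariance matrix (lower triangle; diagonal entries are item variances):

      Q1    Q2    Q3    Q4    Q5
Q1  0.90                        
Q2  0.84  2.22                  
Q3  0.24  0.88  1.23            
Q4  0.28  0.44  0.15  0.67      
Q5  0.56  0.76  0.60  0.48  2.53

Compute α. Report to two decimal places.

α = 0.73

Σσᵢ² = 0.90 + 2.22 + 1.23 + 0.67 + 2.53 = 7.55
Sum of the distinct covariances = 5.23
Var(T) = 7.55 + 2 × 5.23 = 18.01
α = (k/(k−1))·(1 − Σσᵢ²/Var(T)) = (5/4)·(1 − 7.55/18.01) = 0.73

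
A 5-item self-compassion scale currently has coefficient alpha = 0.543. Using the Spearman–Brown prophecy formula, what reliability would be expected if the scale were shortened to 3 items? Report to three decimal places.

predicted reliability = 0.416

Length factor m = 3/5 = 0.6000
α' = m·α / (1 − (1−m)·α)
   = 3/5 × 0.543 / (1 − (1 − 3/5) × 0.543)
   = 0.3258 / 0.7828 = 0.416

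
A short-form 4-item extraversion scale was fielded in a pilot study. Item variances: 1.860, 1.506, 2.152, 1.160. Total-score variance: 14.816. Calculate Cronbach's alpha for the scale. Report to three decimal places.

α = 0.732

Σσᵢ² = 1.860 + 1.506 + 2.152 + 1.160 = 6.678
α = (k/(k−1))·(1 − Σσᵢ²/Var(T)) = (4/3)·(1 − 6.678/14.816) = 0.732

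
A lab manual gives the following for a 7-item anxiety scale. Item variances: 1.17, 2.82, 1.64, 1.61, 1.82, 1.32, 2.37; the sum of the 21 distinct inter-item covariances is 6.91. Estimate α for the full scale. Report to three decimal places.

α = 0.607

ΣVar(i) = 1.17 + 2.82 + 1.64 + 1.61 + 1.82 + 1.32 + 2.37 = 12.75
Sum of distinct covariances = 6.91
σ²_T = ΣVar(i) + 2·Σcov = 12.75 + 2 × 6.91 = 26.57
α = (7/6)·(1 − 12.75/26.57) = 0.607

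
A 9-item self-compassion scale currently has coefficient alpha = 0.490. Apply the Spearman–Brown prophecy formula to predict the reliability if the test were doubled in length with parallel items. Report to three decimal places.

Length factor m = 2
α' = m·α / (1 + (m−1)·α)
   = 2 × 0.490 / (1 + (2 − 1) × 0.490)
   = 0.9800 / 1.4900 = 0.658

predicted reliability = 0.658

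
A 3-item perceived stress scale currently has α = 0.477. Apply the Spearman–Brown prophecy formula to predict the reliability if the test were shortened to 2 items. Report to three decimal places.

predicted reliability = 0.378

Length factor m = 2/3 = 0.6667
α' = m·α / (1 − (1−m)·α)
   = 2/3 × 0.477 / (1 − (1 − 2/3) × 0.477)
   = 0.3180 / 0.8410 = 0.378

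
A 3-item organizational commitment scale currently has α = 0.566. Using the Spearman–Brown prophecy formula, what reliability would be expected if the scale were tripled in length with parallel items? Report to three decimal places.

Length factor m = 3
α' = m·α / (1 + (m−1)·α)
   = 3 × 0.566 / (1 + (3 − 1) × 0.566)
   = 1.6980 / 2.1320 = 0.796

predicted reliability = 0.796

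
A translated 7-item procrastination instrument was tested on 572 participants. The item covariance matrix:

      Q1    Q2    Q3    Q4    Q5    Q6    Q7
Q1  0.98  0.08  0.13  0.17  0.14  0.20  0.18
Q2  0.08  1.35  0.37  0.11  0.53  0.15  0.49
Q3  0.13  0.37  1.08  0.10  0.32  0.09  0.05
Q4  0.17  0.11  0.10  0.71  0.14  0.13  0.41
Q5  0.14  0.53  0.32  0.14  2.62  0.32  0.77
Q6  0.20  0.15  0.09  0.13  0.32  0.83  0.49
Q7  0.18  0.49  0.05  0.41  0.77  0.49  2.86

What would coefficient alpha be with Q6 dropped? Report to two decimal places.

Remaining items: Q1, Q2, Q3, Q4, Q5, Q7 (k = 6).
ΣVar(i) = 0.98 + 1.35 + 1.08 + 0.71 + 2.62 + 2.86 = 9.60
σ²_total = 9.60 + 2 × 3.99 = 17.58
α (item deleted) = (6/5)·(1 − 9.60/17.58) = 0.54

α = 0.54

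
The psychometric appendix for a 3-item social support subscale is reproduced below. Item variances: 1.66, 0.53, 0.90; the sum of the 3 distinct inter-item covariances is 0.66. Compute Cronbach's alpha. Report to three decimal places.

ΣVar(i) = 1.66 + 0.53 + 0.90 = 3.09
Sum of distinct covariances = 0.66
total variance = ΣVar(i) + 2·Σcov = 3.09 + 2 × 0.66 = 4.41
α = (3/2)·(1 − 3.09/4.41) = 0.449

α = 0.449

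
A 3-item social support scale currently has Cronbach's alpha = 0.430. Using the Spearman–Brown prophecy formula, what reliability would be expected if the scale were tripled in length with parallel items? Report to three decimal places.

predicted reliability = 0.694

Length factor m = 3
α' = m·α / (1 + (m−1)·α)
   = 3 × 0.430 / (1 + (3 − 1) × 0.430)
   = 1.2900 / 1.8600 = 0.694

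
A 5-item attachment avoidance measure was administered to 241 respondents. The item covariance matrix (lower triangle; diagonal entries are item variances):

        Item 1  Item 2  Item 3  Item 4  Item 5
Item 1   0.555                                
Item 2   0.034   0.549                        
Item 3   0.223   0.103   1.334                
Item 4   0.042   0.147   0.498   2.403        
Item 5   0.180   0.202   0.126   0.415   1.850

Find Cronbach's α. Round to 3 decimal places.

α = 0.463

ΣVar(i) = 0.555 + 0.549 + 1.334 + 2.403 + 1.850 = 6.691
Sum of the distinct covariances = 1.970
Var(T) = 6.691 + 2 × 1.970 = 10.631
α = (k/(k−1))·(1 − ΣVar(i)/Var(T)) = (5/4)·(1 − 6.691/10.631) = 0.463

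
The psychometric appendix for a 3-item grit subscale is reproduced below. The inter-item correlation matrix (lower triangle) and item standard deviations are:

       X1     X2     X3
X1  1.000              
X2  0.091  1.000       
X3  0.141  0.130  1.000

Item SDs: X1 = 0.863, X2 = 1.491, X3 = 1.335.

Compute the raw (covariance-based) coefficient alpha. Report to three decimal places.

Σσ²ᵢ = 0.863² + 1.491² + 1.335² = 4.7501
Covariances σ_ij = r_ij · s_i · s_j:
  σ(X1,X2) = 0.091 × 0.863 × 1.491 = 0.1171
  σ(X1,X3) = 0.141 × 0.863 × 1.335 = 0.1624
  σ(X2,X3) = 0.130 × 1.491 × 1.335 = 0.2588
σ²_T = Σσ²ᵢ + 2·Σσ_ij = 4.7501 + 2 × 0.5383 = 5.8267
α = (3/2)·(1 − 4.7501/5.8267) = 0.277

α = 0.277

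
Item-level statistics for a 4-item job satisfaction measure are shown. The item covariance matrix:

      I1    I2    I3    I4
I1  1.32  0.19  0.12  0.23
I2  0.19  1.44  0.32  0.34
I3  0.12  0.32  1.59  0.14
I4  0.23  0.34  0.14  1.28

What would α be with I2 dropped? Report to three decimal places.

α = 0.284

Remaining items: I1, I3, I4 (k = 3).
Σσ²ᵢ = 1.32 + 1.59 + 1.28 = 4.19
σ²_T = 4.19 + 2 × 0.49 = 5.17
α (item deleted) = (3/2)·(1 − 4.19/5.17) = 0.284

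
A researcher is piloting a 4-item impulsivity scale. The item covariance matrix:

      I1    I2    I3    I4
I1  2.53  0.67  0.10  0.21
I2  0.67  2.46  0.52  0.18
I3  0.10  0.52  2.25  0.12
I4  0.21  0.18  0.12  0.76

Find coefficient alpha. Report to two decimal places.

coefficient alpha = 0.41

sum of item variances = 2.53 + 2.46 + 2.25 + 0.76 = 8.00
Sum of the distinct covariances = 1.80
σ²_total = 8.00 + 2 × 1.80 = 11.60
α = (k/(k−1))·(1 − sum of item variances/σ²_total) = (4/3)·(1 − 8.00/11.60) = 0.41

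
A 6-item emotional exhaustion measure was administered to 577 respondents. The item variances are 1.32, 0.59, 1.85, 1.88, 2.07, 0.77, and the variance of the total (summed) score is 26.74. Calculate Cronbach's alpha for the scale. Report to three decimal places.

Σσ²ᵢ = 1.32 + 0.59 + 1.85 + 1.88 + 2.07 + 0.77 = 8.48
α = (k/(k−1))·(1 − Σσ²ᵢ/σ²_total) = (6/5)·(1 − 8.48/26.74) = 0.819

Cronbach's alpha = 0.819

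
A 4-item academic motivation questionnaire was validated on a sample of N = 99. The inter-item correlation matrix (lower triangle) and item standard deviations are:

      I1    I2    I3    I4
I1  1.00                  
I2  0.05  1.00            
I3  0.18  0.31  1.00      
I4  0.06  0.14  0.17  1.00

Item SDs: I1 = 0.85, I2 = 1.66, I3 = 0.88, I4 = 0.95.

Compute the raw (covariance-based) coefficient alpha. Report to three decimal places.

coefficient alpha = 0.391

Σσ²ᵢ = 0.85² + 1.66² + 0.88² + 0.95² = 5.1550
Covariances σ_ij = r_ij · s_i · s_j:
  σ(I1,I2) = 0.05 × 0.85 × 1.66 = 0.0706
  σ(I1,I3) = 0.18 × 0.85 × 0.88 = 0.1346
  σ(I1,I4) = 0.06 × 0.85 × 0.95 = 0.0484
  σ(I2,I3) = 0.31 × 1.66 × 0.88 = 0.4528
  σ(I2,I4) = 0.14 × 1.66 × 0.95 = 0.2208
  σ(I3,I4) = 0.17 × 0.88 × 0.95 = 0.1421
σ²_T = Σσ²ᵢ + 2·Σσ_ij = 5.1550 + 2 × 1.0693 = 7.2936
α = (4/3)·(1 − 5.1550/7.2936) = 0.391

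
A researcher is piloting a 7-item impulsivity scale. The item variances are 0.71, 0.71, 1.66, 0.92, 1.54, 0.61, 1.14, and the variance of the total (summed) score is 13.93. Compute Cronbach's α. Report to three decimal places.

α = 0.556

Σσᵢ² = 0.71 + 0.71 + 1.66 + 0.92 + 1.54 + 0.61 + 1.14 = 7.29
α = (k/(k−1))·(1 − Σσᵢ²/Var(T)) = (7/6)·(1 − 7.29/13.93) = 0.556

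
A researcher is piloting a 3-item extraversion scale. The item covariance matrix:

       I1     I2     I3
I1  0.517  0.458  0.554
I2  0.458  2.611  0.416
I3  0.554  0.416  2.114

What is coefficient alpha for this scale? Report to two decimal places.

sum of item variances = 0.517 + 2.611 + 2.114 = 5.242
Sum of off-diagonal covariances = 1.428
Var(T) = 5.242 + 2 × 1.428 = 8.098
α = (k/(k−1))·(1 − sum of item variances/Var(T)) = (3/2)·(1 − 5.242/8.098) = 0.53

α = 0.53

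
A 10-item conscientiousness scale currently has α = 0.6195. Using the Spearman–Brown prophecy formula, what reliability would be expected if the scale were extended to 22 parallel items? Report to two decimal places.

Length factor m = 22/10 = 2.2000
α' = m·α / (1 + (m−1)·α)
   = 22/10 × 0.6195 / (1 + (22/10 − 1) × 0.6195)
   = 1.3629 / 1.7434 = 0.78

predicted reliability = 0.78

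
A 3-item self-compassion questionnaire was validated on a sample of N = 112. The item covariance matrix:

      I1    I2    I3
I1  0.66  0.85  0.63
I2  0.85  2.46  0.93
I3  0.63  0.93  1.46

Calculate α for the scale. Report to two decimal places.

α = 0.77

sum of item variances = 0.66 + 2.46 + 1.46 = 4.58
Σ_{i<j} σ_ij = 2.41
σ²_total = 4.58 + 2 × 2.41 = 9.40
α = (k/(k−1))·(1 − sum of item variances/σ²_total) = (3/2)·(1 − 4.58/9.40) = 0.77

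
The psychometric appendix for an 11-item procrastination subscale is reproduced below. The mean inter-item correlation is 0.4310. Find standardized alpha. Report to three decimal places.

α = 0.893

Standardized α = k·r̄ / (1 + (k−1)·r̄) = 11 × 0.4310 / (1 + 10 × 0.4310)
  = 4.7410 / 5.3100 = 0.893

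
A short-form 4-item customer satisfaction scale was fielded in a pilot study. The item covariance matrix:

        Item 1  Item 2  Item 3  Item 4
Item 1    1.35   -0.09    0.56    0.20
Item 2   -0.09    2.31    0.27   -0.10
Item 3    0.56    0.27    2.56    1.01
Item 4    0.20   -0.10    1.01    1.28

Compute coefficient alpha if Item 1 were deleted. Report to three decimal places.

coefficient alpha = 0.416

Remaining items: Item 2, Item 3, Item 4 (k = 3).
Σσᵢ² = 2.31 + 2.56 + 1.28 = 6.15
σ²_total = 6.15 + 2 × 1.18 = 8.51
α (item deleted) = (3/2)·(1 − 6.15/8.51) = 0.416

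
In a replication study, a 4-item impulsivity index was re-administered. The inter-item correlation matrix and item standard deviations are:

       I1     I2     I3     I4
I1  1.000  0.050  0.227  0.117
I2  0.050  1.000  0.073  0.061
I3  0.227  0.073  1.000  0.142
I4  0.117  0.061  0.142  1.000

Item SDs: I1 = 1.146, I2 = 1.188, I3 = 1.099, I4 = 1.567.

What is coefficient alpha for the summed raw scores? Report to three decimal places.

Σσ²ᵢ = 1.146² + 1.188² + 1.099² + 1.567² = 6.3880
Covariances σ_ij = r_ij · s_i · s_j:
  σ(I1,I2) = 0.050 × 1.146 × 1.188 = 0.0681
  σ(I1,I3) = 0.227 × 1.146 × 1.099 = 0.2859
  σ(I1,I4) = 0.117 × 1.146 × 1.567 = 0.2101
  σ(I2,I3) = 0.073 × 1.188 × 1.099 = 0.0953
  σ(I2,I4) = 0.061 × 1.188 × 1.567 = 0.1136
  σ(I3,I4) = 0.142 × 1.099 × 1.567 = 0.2445
σ²_T = Σσ²ᵢ + 2·Σσ_ij = 6.3880 + 2 × 1.0175 = 8.4230
α = (4/3)·(1 − 6.3880/8.4230) = 0.322

α = 0.322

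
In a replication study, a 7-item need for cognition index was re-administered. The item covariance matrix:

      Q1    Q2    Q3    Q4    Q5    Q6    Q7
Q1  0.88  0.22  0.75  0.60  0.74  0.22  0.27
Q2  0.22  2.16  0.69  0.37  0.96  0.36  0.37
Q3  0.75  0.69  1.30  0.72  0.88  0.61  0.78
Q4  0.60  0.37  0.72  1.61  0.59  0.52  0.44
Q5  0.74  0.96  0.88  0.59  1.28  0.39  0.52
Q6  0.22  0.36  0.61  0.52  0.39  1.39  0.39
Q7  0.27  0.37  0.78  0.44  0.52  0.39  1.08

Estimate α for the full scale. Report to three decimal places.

α = 0.818

Σσ²ᵢ = 0.88 + 2.16 + 1.30 + 1.61 + 1.28 + 1.39 + 1.08 = 9.70
Sum of off-diagonal covariances = 11.39
Var(T) = 9.70 + 2 × 11.39 = 32.48
α = (k/(k−1))·(1 − Σσ²ᵢ/Var(T)) = (7/6)·(1 − 9.70/32.48) = 0.818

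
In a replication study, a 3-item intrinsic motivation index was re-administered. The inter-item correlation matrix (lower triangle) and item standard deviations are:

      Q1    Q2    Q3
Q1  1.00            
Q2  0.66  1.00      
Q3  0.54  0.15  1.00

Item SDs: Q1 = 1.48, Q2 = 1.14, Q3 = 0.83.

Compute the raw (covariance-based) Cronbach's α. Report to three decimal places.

Cronbach's α = 0.718

Σσ²ᵢ = 1.48² + 1.14² + 0.83² = 4.1789
Covariances σ_ij = r_ij · s_i · s_j:
  σ(Q1,Q2) = 0.66 × 1.48 × 1.14 = 1.1136
  σ(Q1,Q3) = 0.54 × 1.48 × 0.83 = 0.6633
  σ(Q2,Q3) = 0.15 × 1.14 × 0.83 = 0.1419
σ²_T = Σσ²ᵢ + 2·Σσ_ij = 4.1789 + 2 × 1.9188 = 8.0165
α = (3/2)·(1 − 4.1789/8.0165) = 0.718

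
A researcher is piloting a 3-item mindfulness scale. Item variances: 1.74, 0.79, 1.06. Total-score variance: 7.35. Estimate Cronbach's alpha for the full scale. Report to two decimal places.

α = 0.77

sum of item variances = 1.74 + 0.79 + 1.06 = 3.59
α = (k/(k−1))·(1 − sum of item variances/σ²_total) = (3/2)·(1 − 3.59/7.35) = 0.77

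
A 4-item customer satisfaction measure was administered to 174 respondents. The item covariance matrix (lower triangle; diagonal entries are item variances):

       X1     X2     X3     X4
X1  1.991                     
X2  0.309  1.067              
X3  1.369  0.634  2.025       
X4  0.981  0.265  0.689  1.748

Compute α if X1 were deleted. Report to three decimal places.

α = 0.594

Remaining items: X2, X3, X4 (k = 3).
Σσᵢ² = 1.067 + 2.025 + 1.748 = 4.840
σ²_total = 4.840 + 2 × 1.588 = 8.016
α (item deleted) = (3/2)·(1 − 4.840/8.016) = 0.594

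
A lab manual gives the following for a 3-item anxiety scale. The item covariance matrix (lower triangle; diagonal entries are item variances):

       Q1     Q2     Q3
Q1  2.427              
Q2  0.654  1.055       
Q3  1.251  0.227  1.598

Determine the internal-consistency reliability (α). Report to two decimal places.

ΣVar(i) = 2.427 + 1.055 + 1.598 = 5.080
Σ_{i<j} σ_ij = 2.132
σ²_T = 5.080 + 2 × 2.132 = 9.344
α = (k/(k−1))·(1 − ΣVar(i)/σ²_T) = (3/2)·(1 − 5.080/9.344) = 0.68

α = 0.68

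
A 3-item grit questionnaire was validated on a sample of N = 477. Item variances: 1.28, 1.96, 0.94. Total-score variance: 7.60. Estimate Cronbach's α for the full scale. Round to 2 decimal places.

ΣVar(i) = 1.28 + 1.96 + 0.94 = 4.18
α = (k/(k−1))·(1 − ΣVar(i)/σ²_total) = (3/2)·(1 − 4.18/7.60) = 0.68

Cronbach's α = 0.68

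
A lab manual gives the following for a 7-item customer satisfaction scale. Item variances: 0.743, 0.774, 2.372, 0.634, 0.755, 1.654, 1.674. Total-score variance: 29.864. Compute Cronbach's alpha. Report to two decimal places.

α = 0.83

sum of item variances = 0.743 + 0.774 + 2.372 + 0.634 + 0.755 + 1.654 + 1.674 = 8.606
α = (k/(k−1))·(1 − sum of item variances/σ²_total) = (7/6)·(1 − 8.606/29.864) = 0.83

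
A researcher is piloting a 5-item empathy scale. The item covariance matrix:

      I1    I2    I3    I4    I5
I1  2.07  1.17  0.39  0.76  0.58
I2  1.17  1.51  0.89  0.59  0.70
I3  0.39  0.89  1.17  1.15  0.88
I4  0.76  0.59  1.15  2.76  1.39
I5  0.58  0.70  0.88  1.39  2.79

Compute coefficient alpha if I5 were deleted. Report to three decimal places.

Remaining items: I1, I2, I3, I4 (k = 4).
Σσᵢ² = 2.07 + 1.51 + 1.17 + 2.76 = 7.51
total variance = 7.51 + 2 × 4.95 = 17.41
α (item deleted) = (4/3)·(1 − 7.51/17.41) = 0.758

coefficient alpha = 0.758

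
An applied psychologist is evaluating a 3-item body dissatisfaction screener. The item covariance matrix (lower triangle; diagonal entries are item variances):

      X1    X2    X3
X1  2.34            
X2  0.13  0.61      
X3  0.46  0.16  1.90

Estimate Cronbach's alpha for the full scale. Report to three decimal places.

Cronbach's alpha = 0.354

Σσ²ᵢ = 2.34 + 0.61 + 1.90 = 4.85
Σ_{i<j} σ_ij = 0.75
total variance = 4.85 + 2 × 0.75 = 6.35
α = (k/(k−1))·(1 − Σσ²ᵢ/total variance) = (3/2)·(1 − 4.85/6.35) = 0.354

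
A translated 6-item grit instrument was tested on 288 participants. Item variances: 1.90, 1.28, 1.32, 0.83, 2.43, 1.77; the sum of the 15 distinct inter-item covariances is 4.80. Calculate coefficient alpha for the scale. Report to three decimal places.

coefficient alpha = 0.602

Σσ²ᵢ = 1.90 + 1.28 + 1.32 + 0.83 + 2.43 + 1.77 = 9.53
Sum of distinct covariances = 4.80
total variance = Σσ²ᵢ + 2·Σcov = 9.53 + 2 × 4.80 = 19.13
α = (6/5)·(1 − 9.53/19.13) = 0.602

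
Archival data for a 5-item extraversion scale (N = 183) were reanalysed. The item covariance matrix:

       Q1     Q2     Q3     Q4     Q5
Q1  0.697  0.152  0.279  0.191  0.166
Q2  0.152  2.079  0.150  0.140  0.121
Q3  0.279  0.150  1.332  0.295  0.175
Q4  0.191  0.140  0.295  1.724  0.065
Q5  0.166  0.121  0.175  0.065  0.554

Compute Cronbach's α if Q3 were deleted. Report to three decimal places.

α = 0.331

Remaining items: Q1, Q2, Q4, Q5 (k = 4).
Σσ²ᵢ = 0.697 + 2.079 + 1.724 + 0.554 = 5.054
Var(T) = 5.054 + 2 × 0.835 = 6.724
α (item deleted) = (4/3)·(1 − 5.054/6.724) = 0.331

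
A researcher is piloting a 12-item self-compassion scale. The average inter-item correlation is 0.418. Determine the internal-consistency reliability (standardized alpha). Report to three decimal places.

standardized alpha = 0.896

Standardized α = k·r̄ / (1 + (k−1)·r̄) = 12 × 0.418 / (1 + 11 × 0.418)
  = 5.0160 / 5.5980 = 0.896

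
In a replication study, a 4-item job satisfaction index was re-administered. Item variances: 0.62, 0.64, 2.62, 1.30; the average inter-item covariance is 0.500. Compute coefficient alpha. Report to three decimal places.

Σσᵢ² = 0.62 + 0.64 + 2.62 + 1.30 = 5.18
Sum of the 6 distinct covariances = 6 × 0.500 = 3.000
σ²_T = Σσᵢ² + 2·Σcov = 5.18 + 2 × 3.000 = 11.180
α = (4/3)·(1 − 5.18/11.180) = 0.716

coefficient alpha = 0.716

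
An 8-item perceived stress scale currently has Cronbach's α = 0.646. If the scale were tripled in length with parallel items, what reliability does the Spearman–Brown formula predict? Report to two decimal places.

predicted reliability = 0.85

Length factor m = 3
α' = m·α / (1 + (m−1)·α)
   = 3 × 0.646 / (1 + (3 − 1) × 0.646)
   = 1.9380 / 2.2920 = 0.85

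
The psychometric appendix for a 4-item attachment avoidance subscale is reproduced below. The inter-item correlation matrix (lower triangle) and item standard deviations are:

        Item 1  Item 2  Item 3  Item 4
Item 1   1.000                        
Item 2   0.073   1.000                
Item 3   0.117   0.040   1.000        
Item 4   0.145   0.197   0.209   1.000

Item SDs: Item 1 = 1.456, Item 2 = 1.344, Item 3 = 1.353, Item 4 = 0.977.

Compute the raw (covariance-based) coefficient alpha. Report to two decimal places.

coefficient alpha = 0.35

Σσ²ᵢ = 1.456² + 1.344² + 1.353² + 0.977² = 6.7114
Covariances σ_ij = r_ij · s_i · s_j:
  σ(Item 1,Item 2) = 0.073 × 1.456 × 1.344 = 0.1429
  σ(Item 1,Item 3) = 0.117 × 1.456 × 1.353 = 0.2305
  σ(Item 1,Item 4) = 0.145 × 1.456 × 0.977 = 0.2063
  σ(Item 2,Item 3) = 0.040 × 1.344 × 1.353 = 0.0727
  σ(Item 2,Item 4) = 0.197 × 1.344 × 0.977 = 0.2587
  σ(Item 3,Item 4) = 0.209 × 1.353 × 0.977 = 0.2763
σ²_T = Σσ²ᵢ + 2·Σσ_ij = 6.7114 + 2 × 1.1874 = 9.0862
α = (4/3)·(1 − 6.7114/9.0862) = 0.35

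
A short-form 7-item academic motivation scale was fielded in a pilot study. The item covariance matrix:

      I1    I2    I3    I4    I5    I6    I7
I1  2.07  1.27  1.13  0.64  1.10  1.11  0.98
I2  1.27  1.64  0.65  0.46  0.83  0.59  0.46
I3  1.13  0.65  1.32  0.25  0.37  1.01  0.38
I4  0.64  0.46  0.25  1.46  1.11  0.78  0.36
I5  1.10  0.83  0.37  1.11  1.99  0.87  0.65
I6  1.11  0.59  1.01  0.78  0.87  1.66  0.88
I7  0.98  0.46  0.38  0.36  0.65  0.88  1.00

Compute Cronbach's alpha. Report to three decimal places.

Cronbach's alpha = 0.864

Σσᵢ² = 2.07 + 1.64 + 1.32 + 1.46 + 1.99 + 1.66 + 1.00 = 11.14
Σ_{i<j} σ_ij = 15.88
σ²_total = 11.14 + 2 × 15.88 = 42.90
α = (k/(k−1))·(1 − Σσᵢ²/σ²_total) = (7/6)·(1 − 11.14/42.90) = 0.864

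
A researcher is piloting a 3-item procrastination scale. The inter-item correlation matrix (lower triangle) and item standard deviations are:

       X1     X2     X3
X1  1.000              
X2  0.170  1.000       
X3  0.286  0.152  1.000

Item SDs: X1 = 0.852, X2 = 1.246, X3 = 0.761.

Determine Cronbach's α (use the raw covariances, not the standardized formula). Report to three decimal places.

Σσ²ᵢ = 0.852² + 1.246² + 0.761² = 2.8575
Covariances σ_ij = r_ij · s_i · s_j:
  σ(X1,X2) = 0.170 × 0.852 × 1.246 = 0.1805
  σ(X1,X3) = 0.286 × 0.852 × 0.761 = 0.1854
  σ(X2,X3) = 0.152 × 1.246 × 0.761 = 0.1441
σ²_T = Σσ²ᵢ + 2·Σσ_ij = 2.8575 + 2 × 0.5100 = 3.8775
α = (3/2)·(1 − 2.8575/3.8775) = 0.395

Cronbach's α = 0.395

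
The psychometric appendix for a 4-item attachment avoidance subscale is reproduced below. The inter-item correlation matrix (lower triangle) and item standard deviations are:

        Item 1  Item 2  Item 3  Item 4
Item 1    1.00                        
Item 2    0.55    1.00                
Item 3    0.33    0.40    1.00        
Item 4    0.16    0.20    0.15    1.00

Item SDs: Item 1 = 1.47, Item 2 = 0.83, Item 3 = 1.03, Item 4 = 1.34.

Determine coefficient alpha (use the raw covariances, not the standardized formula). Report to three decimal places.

coefficient alpha = 0.589

Σσ²ᵢ = 1.47² + 0.83² + 1.03² + 1.34² = 5.7063
Covariances σ_ij = r_ij · s_i · s_j:
  σ(Item 1,Item 2) = 0.55 × 1.47 × 0.83 = 0.6711
  σ(Item 1,Item 3) = 0.33 × 1.47 × 1.03 = 0.4997
  σ(Item 1,Item 4) = 0.16 × 1.47 × 1.34 = 0.3152
  σ(Item 2,Item 3) = 0.40 × 0.83 × 1.03 = 0.3420
  σ(Item 2,Item 4) = 0.20 × 0.83 × 1.34 = 0.2224
  σ(Item 3,Item 4) = 0.15 × 1.03 × 1.34 = 0.2070
σ²_T = Σσ²ᵢ + 2·Σσ_ij = 5.7063 + 2 × 2.2574 = 10.2211
α = (4/3)·(1 − 5.7063/10.2211) = 0.589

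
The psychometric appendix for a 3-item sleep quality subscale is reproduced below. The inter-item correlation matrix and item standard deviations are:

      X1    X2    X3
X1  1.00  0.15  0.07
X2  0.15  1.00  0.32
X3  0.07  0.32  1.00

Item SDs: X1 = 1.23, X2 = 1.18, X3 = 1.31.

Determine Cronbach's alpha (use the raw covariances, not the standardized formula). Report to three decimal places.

α = 0.395

Σσ²ᵢ = 1.23² + 1.18² + 1.31² = 4.6214
Covariances σ_ij = r_ij · s_i · s_j:
  σ(X1,X2) = 0.15 × 1.23 × 1.18 = 0.2177
  σ(X1,X3) = 0.07 × 1.23 × 1.31 = 0.1128
  σ(X2,X3) = 0.32 × 1.18 × 1.31 = 0.4947
σ²_T = Σσ²ᵢ + 2·Σσ_ij = 4.6214 + 2 × 0.8252 = 6.2718
α = (3/2)·(1 − 4.6214/6.2718) = 0.395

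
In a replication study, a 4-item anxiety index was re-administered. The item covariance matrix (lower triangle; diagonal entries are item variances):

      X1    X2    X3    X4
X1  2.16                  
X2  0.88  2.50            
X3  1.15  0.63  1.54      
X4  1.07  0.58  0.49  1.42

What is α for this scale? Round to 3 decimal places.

sum of item variances = 2.16 + 2.50 + 1.54 + 1.42 = 7.62
Σ_{i<j} σ_ij = 4.80
Var(T) = 7.62 + 2 × 4.80 = 17.22
α = (k/(k−1))·(1 − sum of item variances/Var(T)) = (4/3)·(1 − 7.62/17.22) = 0.743

α = 0.743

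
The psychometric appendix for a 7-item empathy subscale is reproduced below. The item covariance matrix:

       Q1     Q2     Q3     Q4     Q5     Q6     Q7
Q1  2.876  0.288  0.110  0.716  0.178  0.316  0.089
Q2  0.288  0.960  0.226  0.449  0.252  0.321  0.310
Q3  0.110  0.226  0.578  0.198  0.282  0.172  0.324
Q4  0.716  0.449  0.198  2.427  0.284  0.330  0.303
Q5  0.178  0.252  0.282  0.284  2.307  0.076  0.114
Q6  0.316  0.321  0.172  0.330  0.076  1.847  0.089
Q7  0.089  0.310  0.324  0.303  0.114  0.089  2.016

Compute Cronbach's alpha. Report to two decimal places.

ΣVar(i) = 2.876 + 0.960 + 0.578 + 2.427 + 2.307 + 1.847 + 2.016 = 13.011
Sum of the distinct covariances = 5.427
total variance = 13.011 + 2 × 5.427 = 23.865
α = (k/(k−1))·(1 − ΣVar(i)/total variance) = (7/6)·(1 − 13.011/23.865) = 0.53

Cronbach's alpha = 0.53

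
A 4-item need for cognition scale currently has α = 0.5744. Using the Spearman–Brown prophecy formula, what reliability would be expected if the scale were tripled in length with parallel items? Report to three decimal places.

Length factor m = 3
α' = m·α / (1 + (m−1)·α)
   = 3 × 0.5744 / (1 + (3 − 1) × 0.5744)
   = 1.7232 / 2.1488 = 0.802

predicted reliability = 0.802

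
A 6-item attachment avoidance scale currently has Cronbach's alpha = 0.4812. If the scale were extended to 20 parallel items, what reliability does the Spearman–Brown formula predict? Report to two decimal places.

predicted reliability = 0.76

Length factor m = 20/6 = 3.3333
α' = m·α / (1 + (m−1)·α)
   = 20/6 × 0.4812 / (1 + (20/6 − 1) × 0.4812)
   = 1.6040 / 2.1228 = 0.76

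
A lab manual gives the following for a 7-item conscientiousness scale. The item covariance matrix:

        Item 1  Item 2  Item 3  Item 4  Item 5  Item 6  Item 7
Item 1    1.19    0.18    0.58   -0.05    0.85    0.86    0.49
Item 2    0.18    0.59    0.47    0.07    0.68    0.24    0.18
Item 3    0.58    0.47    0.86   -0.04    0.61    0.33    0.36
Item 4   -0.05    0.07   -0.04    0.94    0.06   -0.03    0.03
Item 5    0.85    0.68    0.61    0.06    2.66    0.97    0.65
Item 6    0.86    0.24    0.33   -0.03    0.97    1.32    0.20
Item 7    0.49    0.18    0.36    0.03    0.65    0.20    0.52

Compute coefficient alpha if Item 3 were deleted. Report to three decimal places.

Remaining items: Item 1, Item 2, Item 4, Item 5, Item 6, Item 7 (k = 6).
sum of item variances = 1.19 + 0.59 + 0.94 + 2.66 + 1.32 + 0.52 = 7.22
σ²_total = 7.22 + 2 × 5.38 = 17.98
α (item deleted) = (6/5)·(1 − 7.22/17.98) = 0.718

coefficient alpha = 0.718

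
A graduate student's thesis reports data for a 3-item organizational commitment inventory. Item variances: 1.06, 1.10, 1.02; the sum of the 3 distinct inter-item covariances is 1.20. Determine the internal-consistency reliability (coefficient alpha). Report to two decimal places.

coefficient alpha = 0.65

Σσᵢ² = 1.06 + 1.10 + 1.02 = 3.18
Sum of distinct covariances = 1.20
Var(T) = Σσᵢ² + 2·Σcov = 3.18 + 2 × 1.20 = 5.58
α = (3/2)·(1 − 3.18/5.58) = 0.65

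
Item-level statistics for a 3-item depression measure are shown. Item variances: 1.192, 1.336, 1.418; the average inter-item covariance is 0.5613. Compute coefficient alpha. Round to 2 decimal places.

ΣVar(i) = 1.192 + 1.336 + 1.418 = 3.946
Sum of the 3 distinct covariances = 3 × 0.5613 = 1.6839
σ²_total = ΣVar(i) + 2·Σcov = 3.946 + 2 × 1.6839 = 7.3138
α = (3/2)·(1 − 3.946/7.3138) = 0.69

α = 0.69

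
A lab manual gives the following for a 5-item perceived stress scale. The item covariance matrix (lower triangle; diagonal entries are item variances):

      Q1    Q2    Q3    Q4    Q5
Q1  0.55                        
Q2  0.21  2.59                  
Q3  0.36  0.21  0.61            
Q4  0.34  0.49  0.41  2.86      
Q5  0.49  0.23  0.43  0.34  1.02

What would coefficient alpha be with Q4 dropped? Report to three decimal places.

α = 0.596

Remaining items: Q1, Q2, Q3, Q5 (k = 4).
Σσ²ᵢ = 0.55 + 2.59 + 0.61 + 1.02 = 4.77
σ²_total = 4.77 + 2 × 1.93 = 8.63
α (item deleted) = (4/3)·(1 − 4.77/8.63) = 0.596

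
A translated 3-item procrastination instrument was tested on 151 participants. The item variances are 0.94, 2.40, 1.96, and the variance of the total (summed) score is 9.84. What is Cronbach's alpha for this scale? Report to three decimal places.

Cronbach's alpha = 0.692

Σσ²ᵢ = 0.94 + 2.40 + 1.96 = 5.30
α = (k/(k−1))·(1 − Σσ²ᵢ/σ²_T) = (3/2)·(1 − 5.30/9.84) = 0.692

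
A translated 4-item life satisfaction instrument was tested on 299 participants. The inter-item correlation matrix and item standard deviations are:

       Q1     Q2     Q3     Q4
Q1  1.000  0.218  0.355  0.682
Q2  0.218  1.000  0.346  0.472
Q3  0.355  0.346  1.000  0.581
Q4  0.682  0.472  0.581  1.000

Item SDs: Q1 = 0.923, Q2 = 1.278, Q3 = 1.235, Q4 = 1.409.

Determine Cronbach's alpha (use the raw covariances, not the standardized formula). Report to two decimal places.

Σσ²ᵢ = 0.923² + 1.278² + 1.235² + 1.409² = 5.9957
Covariances σ_ij = r_ij · s_i · s_j:
  σ(Q1,Q2) = 0.218 × 0.923 × 1.278 = 0.2572
  σ(Q1,Q3) = 0.355 × 0.923 × 1.235 = 0.4047
  σ(Q1,Q4) = 0.682 × 0.923 × 1.409 = 0.8869
  σ(Q2,Q3) = 0.346 × 1.278 × 1.235 = 0.5461
  σ(Q2,Q4) = 0.472 × 1.278 × 1.409 = 0.8499
  σ(Q3,Q4) = 0.581 × 1.235 × 1.409 = 1.0110
σ²_T = Σσ²ᵢ + 2·Σσ_ij = 5.9957 + 2 × 3.9558 = 13.9073
α = (4/3)·(1 − 5.9957/13.9073) = 0.76

Cronbach's alpha = 0.76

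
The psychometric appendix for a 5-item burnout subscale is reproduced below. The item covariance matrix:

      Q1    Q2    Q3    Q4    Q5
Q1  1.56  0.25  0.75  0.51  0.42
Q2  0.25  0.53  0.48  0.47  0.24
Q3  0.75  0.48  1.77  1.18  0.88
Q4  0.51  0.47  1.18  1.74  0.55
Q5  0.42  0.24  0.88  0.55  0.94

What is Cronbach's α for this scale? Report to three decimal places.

Cronbach's α = 0.796

sum of item variances = 1.56 + 0.53 + 1.77 + 1.74 + 0.94 = 6.54
Σ_{i<j} σ_ij = 5.73
σ²_T = 6.54 + 2 × 5.73 = 18.00
α = (k/(k−1))·(1 − sum of item variances/σ²_T) = (5/4)·(1 − 6.54/18.00) = 0.796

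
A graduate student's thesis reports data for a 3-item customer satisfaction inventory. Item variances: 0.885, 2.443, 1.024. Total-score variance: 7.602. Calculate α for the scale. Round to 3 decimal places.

α = 0.641

sum of item variances = 0.885 + 2.443 + 1.024 = 4.352
α = (k/(k−1))·(1 − sum of item variances/total variance) = (3/2)·(1 − 4.352/7.602) = 0.641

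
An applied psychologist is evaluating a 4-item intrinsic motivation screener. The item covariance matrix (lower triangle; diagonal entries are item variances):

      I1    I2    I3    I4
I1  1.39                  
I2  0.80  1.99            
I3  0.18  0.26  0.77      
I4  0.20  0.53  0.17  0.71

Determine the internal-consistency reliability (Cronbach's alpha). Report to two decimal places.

Cronbach's alpha = 0.62

sum of item variances = 1.39 + 1.99 + 0.77 + 0.71 = 4.86
Sum of off-diagonal covariances = 2.14
Var(T) = 4.86 + 2 × 2.14 = 9.14
α = (k/(k−1))·(1 − sum of item variances/Var(T)) = (4/3)·(1 − 4.86/9.14) = 0.62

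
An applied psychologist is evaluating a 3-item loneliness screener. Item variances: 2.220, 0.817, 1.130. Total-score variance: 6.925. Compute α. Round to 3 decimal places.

Σσ²ᵢ = 2.220 + 0.817 + 1.130 = 4.167
α = (k/(k−1))·(1 − Σσ²ᵢ/σ²_T) = (3/2)·(1 − 4.167/6.925) = 0.597

α = 0.597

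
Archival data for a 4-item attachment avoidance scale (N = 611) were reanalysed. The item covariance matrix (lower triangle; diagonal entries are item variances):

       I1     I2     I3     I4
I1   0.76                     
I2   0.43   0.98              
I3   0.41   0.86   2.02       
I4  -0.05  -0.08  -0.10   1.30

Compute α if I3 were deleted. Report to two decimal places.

Remaining items: I1, I2, I4 (k = 3).
Σσᵢ² = 0.76 + 0.98 + 1.30 = 3.04
total variance = 3.04 + 2 × 0.30 = 3.64
α (item deleted) = (3/2)·(1 − 3.04/3.64) = 0.25

α = 0.25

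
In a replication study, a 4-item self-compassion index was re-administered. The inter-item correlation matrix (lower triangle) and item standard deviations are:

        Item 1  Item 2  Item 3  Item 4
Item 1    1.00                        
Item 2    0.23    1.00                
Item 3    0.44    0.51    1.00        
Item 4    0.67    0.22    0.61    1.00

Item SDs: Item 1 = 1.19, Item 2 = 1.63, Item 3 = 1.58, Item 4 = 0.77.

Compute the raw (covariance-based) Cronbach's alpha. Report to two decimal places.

Σσ²ᵢ = 1.19² + 1.63² + 1.58² + 0.77² = 7.1623
Covariances σ_ij = r_ij · s_i · s_j:
  σ(Item 1,Item 2) = 0.23 × 1.19 × 1.63 = 0.4461
  σ(Item 1,Item 3) = 0.44 × 1.19 × 1.58 = 0.8273
  σ(Item 1,Item 4) = 0.67 × 1.19 × 0.77 = 0.6139
  σ(Item 2,Item 3) = 0.51 × 1.63 × 1.58 = 1.3135
  σ(Item 2,Item 4) = 0.22 × 1.63 × 0.77 = 0.2761
  σ(Item 3,Item 4) = 0.61 × 1.58 × 0.77 = 0.7421
σ²_T = Σσ²ᵢ + 2·Σσ_ij = 7.1623 + 2 × 4.2190 = 15.6003
α = (4/3)·(1 − 7.1623/15.6003) = 0.72

Cronbach's alpha = 0.72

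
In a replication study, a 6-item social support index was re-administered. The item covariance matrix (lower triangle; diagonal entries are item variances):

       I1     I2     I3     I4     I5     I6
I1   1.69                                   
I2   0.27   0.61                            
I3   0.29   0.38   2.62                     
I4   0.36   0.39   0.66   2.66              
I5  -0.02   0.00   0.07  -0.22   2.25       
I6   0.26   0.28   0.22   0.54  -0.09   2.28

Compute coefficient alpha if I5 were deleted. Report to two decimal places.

α = 0.53

Remaining items: I1, I2, I3, I4, I6 (k = 5).
ΣVar(i) = 1.69 + 0.61 + 2.62 + 2.66 + 2.28 = 9.86
σ²_total = 9.86 + 2 × 3.65 = 17.16
α (item deleted) = (5/4)·(1 − 9.86/17.16) = 0.53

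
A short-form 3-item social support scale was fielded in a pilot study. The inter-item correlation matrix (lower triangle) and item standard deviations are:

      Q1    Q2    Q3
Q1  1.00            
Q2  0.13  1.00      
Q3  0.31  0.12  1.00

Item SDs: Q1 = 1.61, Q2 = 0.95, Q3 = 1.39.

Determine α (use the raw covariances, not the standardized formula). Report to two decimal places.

α = 0.42

Σσ²ᵢ = 1.61² + 0.95² + 1.39² = 5.4267
Covariances σ_ij = r_ij · s_i · s_j:
  σ(Q1,Q2) = 0.13 × 1.61 × 0.95 = 0.1988
  σ(Q1,Q3) = 0.31 × 1.61 × 1.39 = 0.6937
  σ(Q2,Q3) = 0.12 × 0.95 × 1.39 = 0.1585
σ²_T = Σσ²ᵢ + 2·Σσ_ij = 5.4267 + 2 × 1.0510 = 7.5287
α = (3/2)·(1 − 5.4267/7.5287) = 0.42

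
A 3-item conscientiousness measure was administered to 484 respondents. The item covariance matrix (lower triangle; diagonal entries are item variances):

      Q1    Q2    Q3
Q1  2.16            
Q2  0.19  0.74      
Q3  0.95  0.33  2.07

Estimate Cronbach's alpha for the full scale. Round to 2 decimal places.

α = 0.56

Σσᵢ² = 2.16 + 0.74 + 2.07 = 4.97
Σ_{i<j} σ_ij = 1.47
σ²_T = 4.97 + 2 × 1.47 = 7.91
α = (k/(k−1))·(1 − Σσᵢ²/σ²_T) = (3/2)·(1 − 4.97/7.91) = 0.56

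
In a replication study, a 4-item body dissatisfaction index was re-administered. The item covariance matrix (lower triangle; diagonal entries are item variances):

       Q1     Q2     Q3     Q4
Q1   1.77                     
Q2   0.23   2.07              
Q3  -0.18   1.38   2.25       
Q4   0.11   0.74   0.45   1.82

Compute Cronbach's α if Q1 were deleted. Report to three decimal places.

α = 0.684

Remaining items: Q2, Q3, Q4 (k = 3).
ΣVar(i) = 2.07 + 2.25 + 1.82 = 6.14
σ²_total = 6.14 + 2 × 2.57 = 11.28
α (item deleted) = (3/2)·(1 − 6.14/11.28) = 0.684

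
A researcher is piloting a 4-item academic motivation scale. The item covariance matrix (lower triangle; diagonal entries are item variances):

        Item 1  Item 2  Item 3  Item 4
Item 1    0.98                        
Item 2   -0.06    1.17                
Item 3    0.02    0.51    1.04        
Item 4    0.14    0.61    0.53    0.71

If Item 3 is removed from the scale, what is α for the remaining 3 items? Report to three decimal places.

Remaining items: Item 1, Item 2, Item 4 (k = 3).
sum of item variances = 0.98 + 1.17 + 0.71 = 2.86
σ²_total = 2.86 + 2 × 0.69 = 4.24
α (item deleted) = (3/2)·(1 − 2.86/4.24) = 0.488

α = 0.488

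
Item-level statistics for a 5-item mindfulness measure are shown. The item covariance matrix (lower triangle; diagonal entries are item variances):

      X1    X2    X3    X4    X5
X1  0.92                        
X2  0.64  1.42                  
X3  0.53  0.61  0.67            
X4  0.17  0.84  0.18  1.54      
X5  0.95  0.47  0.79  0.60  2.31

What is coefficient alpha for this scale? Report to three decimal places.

ΣVar(i) = 0.92 + 1.42 + 0.67 + 1.54 + 2.31 = 6.86
Sum of off-diagonal covariances = 5.78
σ²_total = 6.86 + 2 × 5.78 = 18.42
α = (k/(k−1))·(1 − ΣVar(i)/σ²_total) = (5/4)·(1 − 6.86/18.42) = 0.784

α = 0.784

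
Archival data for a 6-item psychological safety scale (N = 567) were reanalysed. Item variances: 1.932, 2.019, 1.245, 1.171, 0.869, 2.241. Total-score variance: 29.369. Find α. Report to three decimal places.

Σσᵢ² = 1.932 + 2.019 + 1.245 + 1.171 + 0.869 + 2.241 = 9.477
α = (k/(k−1))·(1 − Σσᵢ²/σ²_total) = (6/5)·(1 − 9.477/29.369) = 0.813

α = 0.813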